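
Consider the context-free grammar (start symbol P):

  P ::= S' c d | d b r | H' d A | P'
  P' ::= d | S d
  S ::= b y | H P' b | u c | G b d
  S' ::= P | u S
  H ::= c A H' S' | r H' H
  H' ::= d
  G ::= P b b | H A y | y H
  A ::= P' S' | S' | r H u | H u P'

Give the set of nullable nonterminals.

No nonterminal has an empty production or an RHS whose symbols are all nullable.

{ } (none)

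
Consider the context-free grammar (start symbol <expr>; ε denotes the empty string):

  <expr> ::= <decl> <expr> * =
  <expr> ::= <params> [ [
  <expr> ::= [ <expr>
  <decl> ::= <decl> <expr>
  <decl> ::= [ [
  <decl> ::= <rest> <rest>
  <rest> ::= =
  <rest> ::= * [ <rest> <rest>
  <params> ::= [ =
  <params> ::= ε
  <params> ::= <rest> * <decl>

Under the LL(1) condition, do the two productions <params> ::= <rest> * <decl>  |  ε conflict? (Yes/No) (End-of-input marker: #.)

No

FIRST(<rest> * <decl>) = { *, = } and FIRST(ε) = { ε }.
The second is nullable but FOLLOW(<params>) = { [ } is disjoint from FIRST of the first.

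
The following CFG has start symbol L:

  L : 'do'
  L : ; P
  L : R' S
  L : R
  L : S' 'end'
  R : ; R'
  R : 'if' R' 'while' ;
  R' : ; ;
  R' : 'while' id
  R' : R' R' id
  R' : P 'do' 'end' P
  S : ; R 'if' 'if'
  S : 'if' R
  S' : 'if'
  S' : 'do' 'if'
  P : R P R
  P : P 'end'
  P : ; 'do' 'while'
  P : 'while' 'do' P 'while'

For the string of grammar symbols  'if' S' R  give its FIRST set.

{ 'if' }

'if' is a terminal; add {'if'} and stop.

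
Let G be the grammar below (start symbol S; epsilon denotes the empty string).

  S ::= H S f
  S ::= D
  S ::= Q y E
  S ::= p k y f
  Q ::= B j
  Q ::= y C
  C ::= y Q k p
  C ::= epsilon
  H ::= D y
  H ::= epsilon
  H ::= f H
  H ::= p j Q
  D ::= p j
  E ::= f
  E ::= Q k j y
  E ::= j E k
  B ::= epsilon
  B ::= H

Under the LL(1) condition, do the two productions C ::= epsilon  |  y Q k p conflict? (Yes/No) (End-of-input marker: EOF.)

Yes

FIRST(epsilon) = { epsilon } and FIRST(y Q k p) = { y }.
The first alternative is nullable and FOLLOW(C) = { f, j, k, p, y } shares y with FIRST of the second — conflict.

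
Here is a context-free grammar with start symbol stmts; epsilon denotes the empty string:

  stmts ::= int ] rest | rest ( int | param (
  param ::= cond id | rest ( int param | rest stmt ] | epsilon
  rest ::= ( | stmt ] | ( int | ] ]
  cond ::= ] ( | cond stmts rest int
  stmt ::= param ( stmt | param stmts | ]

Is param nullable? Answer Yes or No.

param has an epsilon-production, so param ⇒ epsilon.

Yes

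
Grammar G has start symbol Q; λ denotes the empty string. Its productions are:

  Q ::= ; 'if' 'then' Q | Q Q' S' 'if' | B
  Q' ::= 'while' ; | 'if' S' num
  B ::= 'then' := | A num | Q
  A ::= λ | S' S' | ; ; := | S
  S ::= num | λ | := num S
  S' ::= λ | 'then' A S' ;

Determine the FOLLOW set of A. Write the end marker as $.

{ 'then', ;, num }

In B ::= A num: add FIRST(num) = { num }.
In S' ::= 'then' A S' ;: add FIRST(S' ;) = { 'then', ; }.
Union: FOLLOW(A) = { 'then', ;, num }.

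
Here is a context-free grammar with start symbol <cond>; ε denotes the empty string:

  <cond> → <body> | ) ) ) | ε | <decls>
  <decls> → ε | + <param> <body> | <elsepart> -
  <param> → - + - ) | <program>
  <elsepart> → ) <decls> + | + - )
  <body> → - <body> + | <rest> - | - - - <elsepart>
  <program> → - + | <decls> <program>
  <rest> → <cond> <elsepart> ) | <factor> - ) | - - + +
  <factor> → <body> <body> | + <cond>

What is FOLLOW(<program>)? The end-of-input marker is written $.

In <param> → <program>: <program> is at the end, add FOLLOW(<param>) = { ), +, - }.
In <program> → <decls> <program>: <program> is at the end, add FOLLOW(<program>) = { ), +, - }.
Union: FOLLOW(<program>) = { ), +, - }.

{ ), +, - }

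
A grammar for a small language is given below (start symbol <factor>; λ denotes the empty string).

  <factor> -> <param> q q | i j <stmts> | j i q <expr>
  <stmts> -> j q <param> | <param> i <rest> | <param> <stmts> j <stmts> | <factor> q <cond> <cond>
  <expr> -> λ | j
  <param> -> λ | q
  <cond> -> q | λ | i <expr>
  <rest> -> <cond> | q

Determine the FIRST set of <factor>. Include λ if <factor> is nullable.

{ i, j, q }

From <factor> -> <param> q q: <param> nullable, take FIRST(<param>) ∪ {q} = { q }.
<factor> -> i j <stmts> contributes {i}.
<factor> -> j i q <expr> contributes {j}.
Union: FIRST(<factor>) = { i, j, q }.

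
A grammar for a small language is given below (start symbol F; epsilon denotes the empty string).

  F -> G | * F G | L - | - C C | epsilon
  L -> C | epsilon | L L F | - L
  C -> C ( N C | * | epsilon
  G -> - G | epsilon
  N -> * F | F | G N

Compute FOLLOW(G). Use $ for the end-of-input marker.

In F -> G: G is at the end, add FOLLOW(F) = { $, (, *, - }.
In F -> * F G: G is at the end, add FOLLOW(F) = { $, (, *, - }.
In G -> - G: G is at the end, add FOLLOW(G) = { $, (, *, - }.
In N -> G N: add FIRST(N)\{epsilon} = { (, *, - }.
  Since N is nullable, also add FOLLOW(N) = { $, (, *, - }.
Union: FOLLOW(G) = { $, (, *, - }.

{ $, (, *, - }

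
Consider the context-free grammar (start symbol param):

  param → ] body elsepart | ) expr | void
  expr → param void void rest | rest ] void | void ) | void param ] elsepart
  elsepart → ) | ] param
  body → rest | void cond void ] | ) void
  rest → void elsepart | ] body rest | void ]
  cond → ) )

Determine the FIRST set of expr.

From expr → param void void rest: add FIRST(param) = { ), ], void }.
From expr → rest ] void: add FIRST(rest) = { ], void }.
expr → void ) contributes {void}.
expr → void param ] elsepart contributes {void}.
Union: FIRST(expr) = { ), ], void }.

{ ), ], void }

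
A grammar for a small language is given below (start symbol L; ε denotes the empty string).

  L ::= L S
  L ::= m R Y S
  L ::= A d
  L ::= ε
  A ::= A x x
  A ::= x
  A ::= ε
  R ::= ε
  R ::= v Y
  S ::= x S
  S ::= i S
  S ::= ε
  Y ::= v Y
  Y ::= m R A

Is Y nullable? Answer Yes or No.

No

Nullable nonterminals: A, L, R, S.
No production of Y has an RHS whose symbols are all nullable, so Y is not nullable.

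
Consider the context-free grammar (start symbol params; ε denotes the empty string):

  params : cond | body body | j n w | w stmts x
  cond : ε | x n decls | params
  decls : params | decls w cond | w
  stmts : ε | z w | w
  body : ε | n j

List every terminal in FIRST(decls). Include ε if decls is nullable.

{ j, n, w, x, ε }

From decls : params: add FIRST(params) = { j, n, w, x, ε } (including ε since params is nullable).
From decls : decls w cond: decls nullable, take FIRST(decls) ∪ {w} = { j, n, w, x }.
decls : w contributes {w}.
Union: FIRST(decls) = { j, n, w, x, ε }.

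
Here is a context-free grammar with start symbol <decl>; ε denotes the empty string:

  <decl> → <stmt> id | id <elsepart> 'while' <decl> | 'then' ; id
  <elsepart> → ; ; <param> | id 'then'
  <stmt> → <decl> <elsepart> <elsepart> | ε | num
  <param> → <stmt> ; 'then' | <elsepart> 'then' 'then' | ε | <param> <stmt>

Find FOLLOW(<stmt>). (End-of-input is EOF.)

{ 'then', 'while', ;, id, num }

In <decl> → <stmt> id: add FIRST(id) = { id }.
In <param> → <stmt> ; 'then': add FIRST(; 'then') = { ; }.
In <param> → <param> <stmt>: <stmt> is at the end, add FOLLOW(<param>) = { 'then', 'while', ;, id, num }.
Union: FOLLOW(<stmt>) = { 'then', 'while', ;, id, num }.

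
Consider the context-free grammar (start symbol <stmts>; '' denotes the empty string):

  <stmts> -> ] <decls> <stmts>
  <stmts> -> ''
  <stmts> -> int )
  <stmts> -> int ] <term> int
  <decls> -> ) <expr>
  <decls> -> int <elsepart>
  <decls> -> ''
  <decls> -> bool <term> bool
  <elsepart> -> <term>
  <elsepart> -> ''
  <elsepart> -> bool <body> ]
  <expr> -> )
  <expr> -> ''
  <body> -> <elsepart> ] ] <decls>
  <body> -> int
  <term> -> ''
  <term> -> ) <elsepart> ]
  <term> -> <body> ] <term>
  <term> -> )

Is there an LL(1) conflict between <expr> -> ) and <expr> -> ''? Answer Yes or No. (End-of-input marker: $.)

FIRST()) = { ) } and FIRST('') = { '' }.
The second is nullable but FOLLOW(<expr>) = { $, ], int } is disjoint from FIRST of the first.

No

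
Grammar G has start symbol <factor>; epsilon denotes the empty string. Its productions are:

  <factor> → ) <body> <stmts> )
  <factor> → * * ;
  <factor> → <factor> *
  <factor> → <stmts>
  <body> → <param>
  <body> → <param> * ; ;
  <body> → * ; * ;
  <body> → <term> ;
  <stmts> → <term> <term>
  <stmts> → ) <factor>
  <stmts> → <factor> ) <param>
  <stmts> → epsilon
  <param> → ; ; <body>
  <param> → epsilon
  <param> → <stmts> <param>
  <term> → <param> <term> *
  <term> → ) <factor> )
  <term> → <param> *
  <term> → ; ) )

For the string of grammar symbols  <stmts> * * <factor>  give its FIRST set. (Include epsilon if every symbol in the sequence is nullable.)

Add FIRST(<stmts>)\{epsilon} = { ), *, ; }; <stmts> is nullable, continue.
* is a terminal; add {*} and stop.

{ ), *, ; }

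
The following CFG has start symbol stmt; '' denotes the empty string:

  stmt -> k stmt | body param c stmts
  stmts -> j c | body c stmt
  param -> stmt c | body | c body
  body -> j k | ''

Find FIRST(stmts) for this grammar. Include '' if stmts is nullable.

stmts -> j c contributes {j}.
From stmts -> body c stmt: body nullable, take FIRST(body) ∪ {c} = { c, j }.
Union: FIRST(stmts) = { c, j }.

{ c, j }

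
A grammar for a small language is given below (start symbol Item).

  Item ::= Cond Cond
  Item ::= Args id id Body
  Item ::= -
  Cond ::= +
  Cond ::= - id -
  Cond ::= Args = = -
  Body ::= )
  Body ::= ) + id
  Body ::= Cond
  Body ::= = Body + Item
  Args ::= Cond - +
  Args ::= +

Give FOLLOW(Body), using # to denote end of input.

In Item ::= Args id id Body: Body is at the end, add FOLLOW(Item) = { #, + }.
In Body ::= = Body + Item: add FIRST(+ Item) = { + }.
Union: FOLLOW(Body) = { #, + }.

{ #, + }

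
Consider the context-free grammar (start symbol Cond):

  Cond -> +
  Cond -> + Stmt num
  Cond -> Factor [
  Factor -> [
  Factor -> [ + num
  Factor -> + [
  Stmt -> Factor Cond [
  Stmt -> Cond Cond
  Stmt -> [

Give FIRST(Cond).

{ +, [ }

Cond -> + contributes {+}.
Cond -> + Stmt num contributes {+}.
From Cond -> Factor [: add FIRST(Factor) = { +, [ }.
Union: FIRST(Cond) = { +, [ }.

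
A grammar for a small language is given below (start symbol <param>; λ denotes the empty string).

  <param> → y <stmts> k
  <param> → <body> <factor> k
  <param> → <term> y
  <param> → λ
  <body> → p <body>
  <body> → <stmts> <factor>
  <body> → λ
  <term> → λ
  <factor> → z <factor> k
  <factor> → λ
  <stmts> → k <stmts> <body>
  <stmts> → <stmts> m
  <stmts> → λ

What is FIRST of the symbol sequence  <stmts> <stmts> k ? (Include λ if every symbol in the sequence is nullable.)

Add FIRST(<stmts>)\{λ} = { k, m }; <stmts> is nullable, continue.
Add FIRST(<stmts>)\{λ} = { k, m }; <stmts> is nullable, continue.
k is a terminal; add {k} and stop.

{ k, m }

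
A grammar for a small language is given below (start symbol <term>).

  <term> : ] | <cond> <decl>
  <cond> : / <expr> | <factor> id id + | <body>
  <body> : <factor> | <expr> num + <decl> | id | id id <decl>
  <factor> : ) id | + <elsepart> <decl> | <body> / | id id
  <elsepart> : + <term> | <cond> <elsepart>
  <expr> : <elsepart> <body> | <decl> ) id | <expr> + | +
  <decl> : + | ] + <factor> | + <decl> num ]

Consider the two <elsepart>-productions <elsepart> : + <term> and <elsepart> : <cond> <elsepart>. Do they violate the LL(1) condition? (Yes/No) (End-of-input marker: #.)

Yes

FIRST(+ <term>) = { + } and FIRST(<cond> <elsepart>) = { ), +, /, ], id }.
Both contain +, so the two alternatives are not disjoint — LL(1) conflict.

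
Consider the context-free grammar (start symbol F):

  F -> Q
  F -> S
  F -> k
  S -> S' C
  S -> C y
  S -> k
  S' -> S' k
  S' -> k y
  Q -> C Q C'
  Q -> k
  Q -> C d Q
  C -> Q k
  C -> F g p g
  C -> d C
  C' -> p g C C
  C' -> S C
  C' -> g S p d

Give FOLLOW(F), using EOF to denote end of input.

{ EOF, g }

F is the start symbol, so EOF ∈ FOLLOW(F).
In C -> F g p g: add FIRST(g p g) = { g }.
Union: FOLLOW(F) = { EOF, g }.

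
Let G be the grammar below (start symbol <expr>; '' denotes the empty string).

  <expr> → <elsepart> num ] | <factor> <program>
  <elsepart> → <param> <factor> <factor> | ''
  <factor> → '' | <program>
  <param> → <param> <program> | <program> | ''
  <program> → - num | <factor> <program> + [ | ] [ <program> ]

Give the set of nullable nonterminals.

{ <elsepart>, <factor>, <param> }

Directly nullable (have an ''-production): <elsepart>, <factor>, <param>.
No other nonterminal has a production whose RHS symbols are all nullable.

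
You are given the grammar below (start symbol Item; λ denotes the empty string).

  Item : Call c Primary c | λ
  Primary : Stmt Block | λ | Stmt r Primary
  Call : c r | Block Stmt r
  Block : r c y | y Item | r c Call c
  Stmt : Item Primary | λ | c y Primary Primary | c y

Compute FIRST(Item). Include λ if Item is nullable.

{ c, r, y, λ }

From Item : Call c Primary c: add FIRST(Call) = { c, r, y }.
Item : λ contributes λ.
Union: FIRST(Item) = { c, r, y, λ }.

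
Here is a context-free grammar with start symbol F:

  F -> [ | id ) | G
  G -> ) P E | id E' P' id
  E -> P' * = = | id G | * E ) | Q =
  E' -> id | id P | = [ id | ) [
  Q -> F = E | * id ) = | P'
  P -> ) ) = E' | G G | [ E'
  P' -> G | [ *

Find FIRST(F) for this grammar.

F -> [ contributes {[}.
F -> id ) contributes {id}.
From F -> G: add FIRST(G) = { ), id }.
Union: FIRST(F) = { ), [, id }.

{ ), [, id }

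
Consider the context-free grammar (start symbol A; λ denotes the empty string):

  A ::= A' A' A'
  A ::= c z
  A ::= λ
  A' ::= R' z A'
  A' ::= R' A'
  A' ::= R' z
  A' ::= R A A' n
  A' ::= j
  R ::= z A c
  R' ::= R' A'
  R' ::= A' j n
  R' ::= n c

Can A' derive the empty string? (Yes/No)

No

Nullable nonterminals: A.
No production of A' has an RHS whose symbols are all nullable, so A' is not nullable.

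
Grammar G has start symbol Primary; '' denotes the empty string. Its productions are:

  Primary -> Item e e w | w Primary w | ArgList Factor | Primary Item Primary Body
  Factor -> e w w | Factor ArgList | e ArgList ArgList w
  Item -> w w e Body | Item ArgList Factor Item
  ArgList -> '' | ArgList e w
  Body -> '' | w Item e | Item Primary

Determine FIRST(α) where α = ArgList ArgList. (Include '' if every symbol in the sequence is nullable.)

Add FIRST(ArgList)\{''} = { e }; ArgList is nullable, continue.
Add FIRST(ArgList)\{''} = { e }; ArgList is nullable, continue.
Every symbol is nullable, so include ''.

{ e, '' }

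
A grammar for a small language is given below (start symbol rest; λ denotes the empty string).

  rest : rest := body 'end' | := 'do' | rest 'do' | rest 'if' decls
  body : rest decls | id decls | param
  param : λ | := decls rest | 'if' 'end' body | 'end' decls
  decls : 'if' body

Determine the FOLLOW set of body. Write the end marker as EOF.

In rest : rest := body 'end': add FIRST('end') = { 'end' }.
In param : 'if' 'end' body: body is at the end, add FOLLOW(param) = { EOF, 'do', 'end', 'if', := }.
In decls : 'if' body: body is at the end, add FOLLOW(decls) = { EOF, 'do', 'end', 'if', := }.
Union: FOLLOW(body) = { EOF, 'do', 'end', 'if', := }.

{ EOF, 'do', 'end', 'if', := }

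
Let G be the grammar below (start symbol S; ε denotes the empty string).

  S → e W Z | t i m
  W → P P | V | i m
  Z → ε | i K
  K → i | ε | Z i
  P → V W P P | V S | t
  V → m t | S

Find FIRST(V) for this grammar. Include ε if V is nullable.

V → m t contributes {m}.
From V → S: add FIRST(S) = { e, t }.
Union: FIRST(V) = { e, m, t }.

{ e, m, t }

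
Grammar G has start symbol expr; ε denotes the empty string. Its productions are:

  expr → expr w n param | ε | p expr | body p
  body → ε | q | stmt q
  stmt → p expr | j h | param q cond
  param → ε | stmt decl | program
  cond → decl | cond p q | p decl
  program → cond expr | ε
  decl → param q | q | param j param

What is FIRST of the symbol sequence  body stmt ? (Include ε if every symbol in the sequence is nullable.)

Add FIRST(body)\{ε} = { j, p, q }; body is nullable, continue.
Add FIRST(stmt) = { j, p, q }; stmt is not nullable, stop.

{ j, p, q }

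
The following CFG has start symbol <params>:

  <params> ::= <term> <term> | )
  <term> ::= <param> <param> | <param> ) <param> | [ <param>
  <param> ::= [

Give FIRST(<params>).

From <params> ::= <term> <term>: add FIRST(<term>) = { [ }.
<params> ::= ) contributes {)}.
Union: FIRST(<params>) = { ), [ }.

{ ), [ }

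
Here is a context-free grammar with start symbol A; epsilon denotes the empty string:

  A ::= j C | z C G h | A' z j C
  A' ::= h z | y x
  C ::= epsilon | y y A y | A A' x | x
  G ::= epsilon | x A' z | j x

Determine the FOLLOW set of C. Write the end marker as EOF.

{ EOF, h, j, x, y }

In A ::= j C: C is at the end, add FOLLOW(A) = { EOF, h, y }.
In A ::= z C G h: add FIRST(G h) = { h, j, x }.
In A ::= A' z j C: C is at the end, add FOLLOW(A) = { EOF, h, y }.
Union: FOLLOW(C) = { EOF, h, j, x, y }.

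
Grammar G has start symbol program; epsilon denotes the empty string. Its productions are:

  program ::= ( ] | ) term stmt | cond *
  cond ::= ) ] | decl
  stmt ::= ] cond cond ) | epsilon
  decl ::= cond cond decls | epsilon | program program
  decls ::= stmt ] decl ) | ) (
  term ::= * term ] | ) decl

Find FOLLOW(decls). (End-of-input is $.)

{ $, (, ), *, ] }

In decl ::= cond cond decls: decls is at the end, add FOLLOW(decl) = { $, (, ), *, ] }.
Union: FOLLOW(decls) = { $, (, ), *, ] }.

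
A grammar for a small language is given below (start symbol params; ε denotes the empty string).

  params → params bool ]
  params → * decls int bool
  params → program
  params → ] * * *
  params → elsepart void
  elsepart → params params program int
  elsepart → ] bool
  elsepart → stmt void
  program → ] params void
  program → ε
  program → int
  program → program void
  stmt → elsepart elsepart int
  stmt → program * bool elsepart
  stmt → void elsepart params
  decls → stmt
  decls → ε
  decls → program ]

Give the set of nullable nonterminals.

Directly nullable (have an ε-production): program, decls.
params → program with every symbol nullable, so params is nullable.
No other nonterminal has a production whose RHS symbols are all nullable.

{ decls, params, program }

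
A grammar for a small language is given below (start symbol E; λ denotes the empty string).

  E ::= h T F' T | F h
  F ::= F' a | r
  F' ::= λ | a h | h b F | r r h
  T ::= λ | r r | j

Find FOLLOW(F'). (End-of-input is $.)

In E ::= h T F' T: add FIRST(T)\{λ} = { j, r }.
  Since T is nullable, also add FOLLOW(E) = { $ }.
In F ::= F' a: add FIRST(a) = { a }.
Union: FOLLOW(F') = { $, a, j, r }.

{ $, a, j, r }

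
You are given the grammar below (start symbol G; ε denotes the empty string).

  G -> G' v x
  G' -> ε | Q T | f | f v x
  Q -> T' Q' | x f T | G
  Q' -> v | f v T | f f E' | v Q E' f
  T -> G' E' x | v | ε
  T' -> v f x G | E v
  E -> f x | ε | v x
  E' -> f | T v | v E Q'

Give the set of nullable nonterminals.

{ E, G', T }

Directly nullable (have an ε-production): G', T, E.
No other nonterminal has a production whose RHS symbols are all nullable.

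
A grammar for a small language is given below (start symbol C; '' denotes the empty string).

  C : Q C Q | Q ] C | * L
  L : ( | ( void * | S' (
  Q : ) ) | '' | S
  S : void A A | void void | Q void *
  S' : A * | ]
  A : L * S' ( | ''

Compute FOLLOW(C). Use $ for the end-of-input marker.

{ $, ), void }

C is the start symbol, so $ ∈ FOLLOW(C).
In C : Q C Q: add FIRST(Q)\{''} = { ), void }.
  Since Q is nullable, also add FOLLOW(C) = { $, ), void }.
In C : Q ] C: C is at the end, add FOLLOW(C) = { $, ), void }.
Union: FOLLOW(C) = { $, ), void }.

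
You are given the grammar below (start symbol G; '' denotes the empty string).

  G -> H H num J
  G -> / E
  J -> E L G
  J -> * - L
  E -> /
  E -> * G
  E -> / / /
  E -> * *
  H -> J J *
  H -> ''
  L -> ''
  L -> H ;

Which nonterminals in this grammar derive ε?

Directly nullable (have an ''-production): H, L.
No other nonterminal has a production whose RHS symbols are all nullable.

{ H, L }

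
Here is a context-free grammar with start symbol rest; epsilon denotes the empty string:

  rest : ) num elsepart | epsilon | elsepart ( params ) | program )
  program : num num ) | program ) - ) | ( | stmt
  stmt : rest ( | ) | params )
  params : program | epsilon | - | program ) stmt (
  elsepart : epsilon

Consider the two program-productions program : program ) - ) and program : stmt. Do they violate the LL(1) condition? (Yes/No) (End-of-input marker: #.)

Yes

FIRST(program ) - )) = { (, ), -, num } and FIRST(stmt) = { (, ), -, num }.
Both contain (, so the two alternatives are not disjoint — LL(1) conflict.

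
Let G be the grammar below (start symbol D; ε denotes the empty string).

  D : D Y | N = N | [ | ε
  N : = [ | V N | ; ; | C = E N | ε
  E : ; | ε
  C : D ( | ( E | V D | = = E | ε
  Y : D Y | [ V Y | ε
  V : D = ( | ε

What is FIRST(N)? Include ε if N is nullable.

N : = [ contributes {=}.
From N : V N: V, N nullable, take FIRST(V) ∪ FIRST(N) = { (, ;, =, [ }; also ε since the whole RHS is nullable.
N : ; ; contributes {;}.
From N : C = E N: C nullable, take FIRST(C) ∪ {=} = { (, ;, =, [ }.
N : ε contributes ε.
Union: FIRST(N) = { (, ;, =, [, ε }.

{ (, ;, =, [, ε }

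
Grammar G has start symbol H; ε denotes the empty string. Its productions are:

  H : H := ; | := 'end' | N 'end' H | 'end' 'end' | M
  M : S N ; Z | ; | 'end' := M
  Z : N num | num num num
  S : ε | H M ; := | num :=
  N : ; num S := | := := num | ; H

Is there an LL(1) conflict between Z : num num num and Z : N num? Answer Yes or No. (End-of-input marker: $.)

FIRST(num num num) = { num } and FIRST(N num) = { :=, ; }.
The FIRST sets are disjoint and neither alternative is nullable — no conflict.

No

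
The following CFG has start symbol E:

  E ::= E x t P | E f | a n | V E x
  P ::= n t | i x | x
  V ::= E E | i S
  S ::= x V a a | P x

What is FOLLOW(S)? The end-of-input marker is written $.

In V ::= i S: S is at the end, add FOLLOW(V) = { a, i }.
Union: FOLLOW(S) = { a, i }.

{ a, i }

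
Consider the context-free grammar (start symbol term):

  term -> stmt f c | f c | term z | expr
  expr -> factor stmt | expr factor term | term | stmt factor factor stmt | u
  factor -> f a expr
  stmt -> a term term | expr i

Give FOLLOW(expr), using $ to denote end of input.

In term -> expr: expr is at the end, add FOLLOW(term) = { $, a, f, i, u, z }.
In expr -> expr factor term: add FIRST(factor term) = { f }.
In factor -> f a expr: expr is at the end, add FOLLOW(factor) = { a, f, u }.
In stmt -> expr i: add FIRST(i) = { i }.
Union: FOLLOW(expr) = { $, a, f, i, u, z }.

{ $, a, f, i, u, z }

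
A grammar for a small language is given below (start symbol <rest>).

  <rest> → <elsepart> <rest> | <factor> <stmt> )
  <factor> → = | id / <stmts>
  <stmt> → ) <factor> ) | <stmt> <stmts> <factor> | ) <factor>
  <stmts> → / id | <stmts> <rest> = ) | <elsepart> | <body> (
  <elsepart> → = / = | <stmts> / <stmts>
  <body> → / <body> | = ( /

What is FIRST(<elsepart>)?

{ /, = }

<elsepart> → = / = contributes {=}.
From <elsepart> → <stmts> / <stmts>: add FIRST(<stmts>) = { /, = }.
Union: FIRST(<elsepart>) = { /, = }.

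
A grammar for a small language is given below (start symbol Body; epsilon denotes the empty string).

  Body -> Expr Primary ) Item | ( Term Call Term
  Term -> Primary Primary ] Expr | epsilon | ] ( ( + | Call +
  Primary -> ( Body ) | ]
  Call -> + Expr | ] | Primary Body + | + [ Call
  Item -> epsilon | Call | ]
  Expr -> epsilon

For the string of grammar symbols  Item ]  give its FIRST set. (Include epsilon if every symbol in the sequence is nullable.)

{ (, +, ] }

Add FIRST(Item)\{epsilon} = { (, +, ] }; Item is nullable, continue.
] is a terminal; add {]} and stop.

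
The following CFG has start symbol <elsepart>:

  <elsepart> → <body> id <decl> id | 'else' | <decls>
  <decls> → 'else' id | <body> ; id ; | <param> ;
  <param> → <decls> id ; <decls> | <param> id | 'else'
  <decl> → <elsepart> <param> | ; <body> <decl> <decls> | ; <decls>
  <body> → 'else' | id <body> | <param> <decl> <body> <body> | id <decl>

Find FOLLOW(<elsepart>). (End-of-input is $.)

{ $, 'else', id }

<elsepart> is the start symbol, so $ ∈ FOLLOW(<elsepart>).
In <decl> → <elsepart> <param>: add FIRST(<param>) = { 'else', id }.
Union: FOLLOW(<elsepart>) = { $, 'else', id }.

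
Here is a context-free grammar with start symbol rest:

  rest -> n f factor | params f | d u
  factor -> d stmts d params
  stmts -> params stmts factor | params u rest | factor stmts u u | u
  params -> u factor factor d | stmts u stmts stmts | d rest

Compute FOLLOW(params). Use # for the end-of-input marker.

In rest -> params f: add FIRST(f) = { f }.
In factor -> d stmts d params: params is at the end, add FOLLOW(factor) = { #, d, f, u }.
In stmts -> params stmts factor: add FIRST(stmts factor) = { d, u }.
In stmts -> params u rest: add FIRST(u rest) = { u }.
Union: FOLLOW(params) = { #, d, f, u }.

{ #, d, f, u }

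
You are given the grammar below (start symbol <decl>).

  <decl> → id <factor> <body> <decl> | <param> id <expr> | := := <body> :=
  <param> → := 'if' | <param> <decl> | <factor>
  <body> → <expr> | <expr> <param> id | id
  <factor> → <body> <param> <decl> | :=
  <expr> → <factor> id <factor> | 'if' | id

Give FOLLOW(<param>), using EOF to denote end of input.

In <decl> → <param> id <expr>: add FIRST(id <expr>) = { id }.
In <param> → <param> <decl>: add FIRST(<decl>) = { 'if', :=, id }.
In <body> → <expr> <param> id: add FIRST(id) = { id }.
In <factor> → <body> <param> <decl>: add FIRST(<decl>) = { 'if', :=, id }.
Union: FOLLOW(<param>) = { 'if', :=, id }.

{ 'if', :=, id }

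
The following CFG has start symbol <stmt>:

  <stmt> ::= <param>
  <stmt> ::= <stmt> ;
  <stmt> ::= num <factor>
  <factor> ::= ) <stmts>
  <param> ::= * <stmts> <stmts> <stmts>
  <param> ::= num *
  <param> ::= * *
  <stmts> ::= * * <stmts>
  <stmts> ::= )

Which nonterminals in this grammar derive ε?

{ } (none)

No nonterminal has an empty production or an RHS whose symbols are all nullable.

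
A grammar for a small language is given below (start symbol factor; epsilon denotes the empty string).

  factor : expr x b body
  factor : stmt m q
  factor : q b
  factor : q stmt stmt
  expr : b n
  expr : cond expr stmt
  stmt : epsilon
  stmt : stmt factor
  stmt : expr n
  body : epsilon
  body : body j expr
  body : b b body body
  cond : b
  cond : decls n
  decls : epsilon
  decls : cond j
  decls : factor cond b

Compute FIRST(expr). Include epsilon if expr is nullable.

expr : b n contributes {b}.
From expr : cond expr stmt: add FIRST(cond) = { b, m, n, q }.
Union: FIRST(expr) = { b, m, n, q }.

{ b, m, n, q }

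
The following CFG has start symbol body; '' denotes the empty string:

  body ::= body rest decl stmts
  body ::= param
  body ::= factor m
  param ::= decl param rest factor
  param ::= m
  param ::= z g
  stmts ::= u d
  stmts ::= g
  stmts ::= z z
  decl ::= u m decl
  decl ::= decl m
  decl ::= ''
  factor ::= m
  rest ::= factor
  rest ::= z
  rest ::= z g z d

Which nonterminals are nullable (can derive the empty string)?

{ decl }

Directly nullable (have an ''-production): decl.
No other nonterminal has a production whose RHS symbols are all nullable.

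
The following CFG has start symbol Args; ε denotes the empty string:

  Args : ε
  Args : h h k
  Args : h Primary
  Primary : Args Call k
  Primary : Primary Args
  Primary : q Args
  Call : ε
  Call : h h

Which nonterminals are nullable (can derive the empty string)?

Directly nullable (have an ε-production): Args, Call.
No other nonterminal has a production whose RHS symbols are all nullable.

{ Args, Call }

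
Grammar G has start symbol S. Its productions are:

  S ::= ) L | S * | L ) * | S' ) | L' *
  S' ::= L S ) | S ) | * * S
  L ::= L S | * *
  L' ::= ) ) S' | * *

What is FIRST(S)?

S ::= ) L contributes {)}.
From S ::= S *: add FIRST(S) = { ), * }.
From S ::= L ) *: add FIRST(L) = { * }.
From S ::= S' ): add FIRST(S') = { ), * }.
From S ::= L' *: add FIRST(L') = { ), * }.
Union: FIRST(S) = { ), * }.

{ ), * }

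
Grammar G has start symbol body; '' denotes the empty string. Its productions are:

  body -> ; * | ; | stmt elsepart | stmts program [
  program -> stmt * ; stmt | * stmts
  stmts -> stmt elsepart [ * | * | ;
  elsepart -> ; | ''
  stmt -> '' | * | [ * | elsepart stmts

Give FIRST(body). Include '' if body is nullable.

{ *, ;, [, '' }

body -> ; * contributes {;}.
body -> ; contributes {;}.
From body -> stmt elsepart: stmt, elsepart nullable, take FIRST(stmt) ∪ FIRST(elsepart) = { *, ;, [ }; also '' since the whole RHS is nullable.
From body -> stmts program [: add FIRST(stmts) = { *, ;, [ }.
Union: FIRST(body) = { *, ;, [, '' }.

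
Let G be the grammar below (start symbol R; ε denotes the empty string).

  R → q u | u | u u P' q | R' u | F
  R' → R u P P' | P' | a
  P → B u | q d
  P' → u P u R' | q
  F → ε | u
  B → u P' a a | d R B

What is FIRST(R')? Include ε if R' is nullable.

{ a, q, u }

From R' → R u P P': R nullable, take FIRST(R) ∪ {u} = { a, q, u }.
From R' → P': add FIRST(P') = { q, u }.
R' → a contributes {a}.
Union: FIRST(R') = { a, q, u }.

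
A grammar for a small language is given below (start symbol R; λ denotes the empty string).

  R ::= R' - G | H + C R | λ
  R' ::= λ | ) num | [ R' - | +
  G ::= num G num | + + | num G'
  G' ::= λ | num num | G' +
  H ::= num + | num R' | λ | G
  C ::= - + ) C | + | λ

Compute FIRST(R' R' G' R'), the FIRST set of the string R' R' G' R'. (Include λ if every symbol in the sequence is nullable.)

Add FIRST(R')\{λ} = { ), +, [ }; R' is nullable, continue.
Add FIRST(R')\{λ} = { ), +, [ }; R' is nullable, continue.
Add FIRST(G')\{λ} = { +, num }; G' is nullable, continue.
Add FIRST(R')\{λ} = { ), +, [ }; R' is nullable, continue.
Every symbol is nullable, so include λ.

{ ), +, [, num, λ }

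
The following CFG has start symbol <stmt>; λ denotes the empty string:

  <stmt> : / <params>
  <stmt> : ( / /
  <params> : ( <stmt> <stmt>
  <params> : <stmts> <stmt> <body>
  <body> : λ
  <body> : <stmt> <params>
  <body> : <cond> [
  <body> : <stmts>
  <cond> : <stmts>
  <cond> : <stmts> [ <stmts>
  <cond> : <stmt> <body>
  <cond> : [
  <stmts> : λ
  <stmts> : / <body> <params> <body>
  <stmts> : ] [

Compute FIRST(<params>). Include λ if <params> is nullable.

<params> : ( <stmt> <stmt> contributes {(}.
From <params> : <stmts> <stmt> <body>: <stmts> nullable, take FIRST(<stmts>) ∪ FIRST(<stmt>) = { (, /, ] }.
Union: FIRST(<params>) = { (, /, ] }.

{ (, /, ] }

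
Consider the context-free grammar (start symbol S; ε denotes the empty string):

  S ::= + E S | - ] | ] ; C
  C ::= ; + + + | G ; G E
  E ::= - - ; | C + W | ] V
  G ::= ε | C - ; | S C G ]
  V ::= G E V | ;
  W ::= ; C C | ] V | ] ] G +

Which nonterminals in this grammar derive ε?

Directly nullable (have an ε-production): G.
No other nonterminal has a production whose RHS symbols are all nullable.

{ G }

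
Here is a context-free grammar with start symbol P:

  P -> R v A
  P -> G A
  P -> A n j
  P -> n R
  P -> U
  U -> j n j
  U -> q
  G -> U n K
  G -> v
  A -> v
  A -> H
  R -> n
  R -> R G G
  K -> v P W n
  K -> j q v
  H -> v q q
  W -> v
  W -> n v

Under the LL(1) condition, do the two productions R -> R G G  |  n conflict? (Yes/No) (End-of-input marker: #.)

FIRST(R G G) = { n } and FIRST(n) = { n }.
Both contain n, so the two alternatives are not disjoint — LL(1) conflict.

Yes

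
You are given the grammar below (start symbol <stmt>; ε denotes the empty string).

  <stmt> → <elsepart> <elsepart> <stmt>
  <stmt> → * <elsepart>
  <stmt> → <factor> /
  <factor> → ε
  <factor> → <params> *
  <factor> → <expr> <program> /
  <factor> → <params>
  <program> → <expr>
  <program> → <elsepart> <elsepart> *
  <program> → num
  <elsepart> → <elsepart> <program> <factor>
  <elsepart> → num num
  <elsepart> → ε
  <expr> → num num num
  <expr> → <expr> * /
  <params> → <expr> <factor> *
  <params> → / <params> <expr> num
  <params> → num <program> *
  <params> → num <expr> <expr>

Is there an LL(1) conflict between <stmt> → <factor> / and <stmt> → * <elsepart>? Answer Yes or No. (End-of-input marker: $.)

No

FIRST(<factor> /) = { /, num } and FIRST(* <elsepart>) = { * }.
The FIRST sets are disjoint and neither alternative is nullable — no conflict.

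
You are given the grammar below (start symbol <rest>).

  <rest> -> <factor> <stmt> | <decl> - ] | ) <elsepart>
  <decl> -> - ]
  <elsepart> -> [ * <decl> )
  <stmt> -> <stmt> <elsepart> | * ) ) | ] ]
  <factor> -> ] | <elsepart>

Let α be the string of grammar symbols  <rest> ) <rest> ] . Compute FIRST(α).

{ ), -, [, ] }

Add FIRST(<rest>) = { ), -, [, ] }; <rest> is not nullable, stop.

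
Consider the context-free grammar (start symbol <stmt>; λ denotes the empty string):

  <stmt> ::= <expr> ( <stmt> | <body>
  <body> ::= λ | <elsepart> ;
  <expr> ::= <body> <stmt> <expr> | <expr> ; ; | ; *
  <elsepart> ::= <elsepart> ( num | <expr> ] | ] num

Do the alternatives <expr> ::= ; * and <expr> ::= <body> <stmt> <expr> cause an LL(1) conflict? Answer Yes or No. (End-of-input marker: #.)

Yes

FIRST(; *) = { ; } and FIRST(<body> <stmt> <expr>) = { ;, ] }.
Both contain ;, so the two alternatives are not disjoint — LL(1) conflict.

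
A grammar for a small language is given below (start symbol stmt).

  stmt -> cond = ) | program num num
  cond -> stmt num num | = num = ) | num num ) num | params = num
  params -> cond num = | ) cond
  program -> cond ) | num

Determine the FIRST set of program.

From program -> cond ): add FIRST(cond) = { ), =, num }.
program -> num contributes {num}.
Union: FIRST(program) = { ), =, num }.

{ ), =, num }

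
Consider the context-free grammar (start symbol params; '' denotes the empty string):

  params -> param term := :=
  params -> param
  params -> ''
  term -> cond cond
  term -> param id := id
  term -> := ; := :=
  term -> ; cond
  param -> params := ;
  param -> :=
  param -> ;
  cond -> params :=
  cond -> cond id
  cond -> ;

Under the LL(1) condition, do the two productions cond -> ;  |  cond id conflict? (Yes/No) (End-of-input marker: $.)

Yes

FIRST(;) = { ; } and FIRST(cond id) = { :=, ; }.
Both contain ;, so the two alternatives are not disjoint — LL(1) conflict.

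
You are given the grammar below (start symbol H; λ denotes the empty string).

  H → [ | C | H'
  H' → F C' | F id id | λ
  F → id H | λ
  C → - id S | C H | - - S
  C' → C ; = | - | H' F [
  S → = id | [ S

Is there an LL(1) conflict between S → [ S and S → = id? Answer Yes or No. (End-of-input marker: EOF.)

FIRST([ S) = { [ } and FIRST(= id) = { = }.
The FIRST sets are disjoint and neither alternative is nullable — no conflict.

No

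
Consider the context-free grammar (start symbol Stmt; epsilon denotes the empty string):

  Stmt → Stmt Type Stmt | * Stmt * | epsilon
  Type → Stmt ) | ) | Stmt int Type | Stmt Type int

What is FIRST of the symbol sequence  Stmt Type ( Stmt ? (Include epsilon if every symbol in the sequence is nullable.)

{ ), *, int }

Add FIRST(Stmt)\{epsilon} = { ), *, int }; Stmt is nullable, continue.
Add FIRST(Type) = { ), *, int }; Type is not nullable, stop.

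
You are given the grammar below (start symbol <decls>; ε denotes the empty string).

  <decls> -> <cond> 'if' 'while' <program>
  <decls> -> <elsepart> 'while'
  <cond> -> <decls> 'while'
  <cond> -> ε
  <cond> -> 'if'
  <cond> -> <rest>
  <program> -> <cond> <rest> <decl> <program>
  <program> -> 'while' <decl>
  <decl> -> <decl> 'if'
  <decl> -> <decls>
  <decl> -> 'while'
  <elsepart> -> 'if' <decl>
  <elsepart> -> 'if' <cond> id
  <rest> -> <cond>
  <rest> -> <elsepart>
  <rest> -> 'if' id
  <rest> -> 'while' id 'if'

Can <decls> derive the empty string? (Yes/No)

Nullable nonterminals: <cond>, <rest>.
No production of <decls> has an RHS whose symbols are all nullable, so <decls> is not nullable.

No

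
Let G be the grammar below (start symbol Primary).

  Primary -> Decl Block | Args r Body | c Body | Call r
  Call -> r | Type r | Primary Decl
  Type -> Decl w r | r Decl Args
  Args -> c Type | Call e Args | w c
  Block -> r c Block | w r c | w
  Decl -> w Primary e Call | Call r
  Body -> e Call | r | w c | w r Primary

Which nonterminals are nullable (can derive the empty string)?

{ } (none)

No nonterminal has an empty production or an RHS whose symbols are all nullable.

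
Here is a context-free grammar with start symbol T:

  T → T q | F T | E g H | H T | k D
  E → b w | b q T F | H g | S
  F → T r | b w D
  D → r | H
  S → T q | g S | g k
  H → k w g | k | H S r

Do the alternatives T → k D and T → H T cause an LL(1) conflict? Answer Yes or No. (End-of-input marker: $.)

FIRST(k D) = { k } and FIRST(H T) = { k }.
Both contain k, so the two alternatives are not disjoint — LL(1) conflict.

Yes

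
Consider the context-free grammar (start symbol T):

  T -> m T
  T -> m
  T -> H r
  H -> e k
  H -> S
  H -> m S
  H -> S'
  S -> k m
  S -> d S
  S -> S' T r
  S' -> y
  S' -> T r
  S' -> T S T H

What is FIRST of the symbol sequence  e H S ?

{ e }

e is a terminal; add {e} and stop.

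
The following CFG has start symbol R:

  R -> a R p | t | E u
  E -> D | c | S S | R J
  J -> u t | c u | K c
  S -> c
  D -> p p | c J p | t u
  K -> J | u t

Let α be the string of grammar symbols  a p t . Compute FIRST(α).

{ a }

a is a terminal; add {a} and stop.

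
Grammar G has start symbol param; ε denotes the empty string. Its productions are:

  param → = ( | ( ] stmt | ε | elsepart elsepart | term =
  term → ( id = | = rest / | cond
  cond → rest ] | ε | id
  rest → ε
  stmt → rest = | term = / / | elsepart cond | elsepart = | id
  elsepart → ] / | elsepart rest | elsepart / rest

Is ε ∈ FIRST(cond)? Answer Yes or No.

Yes

cond has an ε-production, so cond ⇒ ε.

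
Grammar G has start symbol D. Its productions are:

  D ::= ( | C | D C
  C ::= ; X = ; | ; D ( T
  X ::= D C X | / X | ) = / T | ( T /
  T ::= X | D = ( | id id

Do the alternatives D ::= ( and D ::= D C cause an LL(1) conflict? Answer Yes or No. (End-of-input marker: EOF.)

Yes

FIRST(() = { ( } and FIRST(D C) = { (, ; }.
Both contain (, so the two alternatives are not disjoint — LL(1) conflict.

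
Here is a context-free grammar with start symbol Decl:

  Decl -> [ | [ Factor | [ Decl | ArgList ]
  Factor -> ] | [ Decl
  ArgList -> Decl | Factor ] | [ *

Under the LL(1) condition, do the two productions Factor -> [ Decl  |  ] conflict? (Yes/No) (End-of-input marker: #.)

FIRST([ Decl) = { [ } and FIRST(]) = { ] }.
The FIRST sets are disjoint and neither alternative is nullable — no conflict.

No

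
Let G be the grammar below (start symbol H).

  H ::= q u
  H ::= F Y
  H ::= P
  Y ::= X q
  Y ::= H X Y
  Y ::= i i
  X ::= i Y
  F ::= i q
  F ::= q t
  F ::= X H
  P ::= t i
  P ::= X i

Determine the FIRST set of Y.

From Y ::= X q: add FIRST(X) = { i }.
From Y ::= H X Y: add FIRST(H) = { i, q, t }.
Y ::= i i contributes {i}.
Union: FIRST(Y) = { i, q, t }.

{ i, q, t }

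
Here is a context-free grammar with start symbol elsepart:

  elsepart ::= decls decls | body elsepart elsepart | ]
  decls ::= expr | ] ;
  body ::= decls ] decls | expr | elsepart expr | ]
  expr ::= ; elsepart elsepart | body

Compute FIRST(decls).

{ ;, ] }

From decls ::= expr: add FIRST(expr) = { ;, ] }.
decls ::= ] ; contributes {]}.
Union: FIRST(decls) = { ;, ] }.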